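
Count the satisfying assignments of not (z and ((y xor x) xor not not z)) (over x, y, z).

6

x | y | z | (y xor x) | not z | not not z | ((y xor x) xor not not z) | φ
- | - | - | --------- | ----- | --------- | ------------------------- | -
T | T | T |     F     |   F   |     T     |             T             | F
T | T | F |     F     |   T   |     F     |             F             | T
T | F | T |     T     |   F   |     T     |             F             | T
T | F | F |     T     |   T   |     F     |             T             | T
F | T | T |     T     |   F   |     T     |             F             | T
F | T | F |     T     |   T   |     F     |             T             | T
F | F | T |     F     |   F   |     T     |             T             | F
F | F | F |     F     |   T   |     F     |             F             | T
The formula is true on 6 of the 8 rows.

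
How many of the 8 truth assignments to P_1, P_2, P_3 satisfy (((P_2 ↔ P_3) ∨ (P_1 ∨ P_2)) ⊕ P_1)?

3

P_1  P_2  P_3  |  φ
 1    1    1   |  0
 1    1    0   |  0
 1    0    1   |  0
 1    0    0   |  0
 0    1    1   |  1
 0    1    0   |  1
 0    0    1   |  0
 0    0    0   |  1
The formula is true on 3 of the 8 rows.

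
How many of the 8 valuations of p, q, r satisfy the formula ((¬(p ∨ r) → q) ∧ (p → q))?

p | q | r | ((¬(p ∨ r) → q) ∧ (p → q))
- | - | - | --------------------------
F | F | F |             F             
F | F | T |             T             
F | T | F |             T             
F | T | T |             T             
T | F | F |             F             
T | F | T |             F             
T | T | F |             T             
T | T | T |             T             
The formula is true on 5 of the 8 rows.

5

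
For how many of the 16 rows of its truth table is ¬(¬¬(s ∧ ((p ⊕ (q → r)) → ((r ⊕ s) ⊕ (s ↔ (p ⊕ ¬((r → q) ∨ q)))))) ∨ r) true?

5

p | q | r | s | (q → r) | (p ⊕ (q → r)) | (r ⊕ s) | (r → q) | ((r → q) ∨ q) | ¬((r → q) ∨ q) | (p ⊕ ¬((r → q) ∨ q)) | (s ↔ (p ⊕ ¬((r → q) ∨ q))) | φ
- | - | - | - | ------- | ------------- | ------- | ------- | ------------- | -------------- | -------------------- | -------------------------- | -
0 | 0 | 0 | 0 |    1    |       1       |    0    |    1    |       1       |       0        |          0           |             1              | 1
0 | 0 | 0 | 1 |    1    |       1       |    1    |    1    |       1       |       0        |          0           |             0              | 0
0 | 0 | 1 | 0 |    1    |       1       |    1    |    0    |       0       |       1        |          1           |             0              | 0
0 | 0 | 1 | 1 |    1    |       1       |    0    |    0    |       0       |       1        |          1           |             1              | 0
0 | 1 | 0 | 0 |    0    |       0       |    0    |    1    |       1       |       0        |          0           |             1              | 1
0 | 1 | 0 | 1 |    0    |       0       |    1    |    1    |       1       |       0        |          0           |             0              | 0
0 | 1 | 1 | 0 |    1    |       1       |    1    |    1    |       1       |       0        |          0           |             1              | 0
0 | 1 | 1 | 1 |    1    |       1       |    0    |    1    |       1       |       0        |          0           |             0              | 0
1 | 0 | 0 | 0 |    1    |       0       |    0    |    1    |       1       |       0        |          1           |             0              | 1
1 | 0 | 0 | 1 |    1    |       0       |    1    |    1    |       1       |       0        |          1           |             1              | 0
1 | 0 | 1 | 0 |    1    |       0       |    1    |    0    |       0       |       1        |          0           |             1              | 0
1 | 0 | 1 | 1 |    1    |       0       |    0    |    0    |       0       |       1        |          0           |             0              | 0
1 | 1 | 0 | 0 |    0    |       1       |    0    |    1    |       1       |       0        |          1           |             0              | 1
1 | 1 | 0 | 1 |    0    |       1       |    1    |    1    |       1       |       0        |          1           |             1              | 1
1 | 1 | 1 | 0 |    1    |       0       |    1    |    1    |       1       |       0        |          1           |             0              | 0
1 | 1 | 1 | 1 |    1    |       0       |    0    |    1    |       1       |       0        |          1           |             1              | 0
The formula is true on 5 of the 16 rows.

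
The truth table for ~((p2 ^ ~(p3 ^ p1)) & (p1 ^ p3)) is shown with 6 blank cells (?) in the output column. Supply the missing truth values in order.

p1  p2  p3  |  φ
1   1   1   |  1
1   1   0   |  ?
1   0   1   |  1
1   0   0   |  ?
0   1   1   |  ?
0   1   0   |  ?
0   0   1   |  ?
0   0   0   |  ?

Row p1=1, p2=1, p3=0: (p2 ^ ~(p3 ^ p1)) = 1, (p1 ^ p3) = 1, ((p2 ^ ~(p3 ^ p1)) & (p1 ^ p3)) = 1, so the formula = 0.
Row p1=1, p2=0, p3=0: (p2 ^ ~(p3 ^ p1)) = 0, (p1 ^ p3) = 1, ((p2 ^ ~(p3 ^ p1)) & (p1 ^ p3)) = 0, so the formula = 1.
Row p1=0, p2=1, p3=1: (p2 ^ ~(p3 ^ p1)) = 1, (p1 ^ p3) = 1, ((p2 ^ ~(p3 ^ p1)) & (p1 ^ p3)) = 1, so the formula = 0.
Row p1=0, p2=1, p3=0: (p2 ^ ~(p3 ^ p1)) = 0, (p1 ^ p3) = 0, ((p2 ^ ~(p3 ^ p1)) & (p1 ^ p3)) = 0, so the formula = 1.
Row p1=0, p2=0, p3=1: (p2 ^ ~(p3 ^ p1)) = 0, (p1 ^ p3) = 1, ((p2 ^ ~(p3 ^ p1)) & (p1 ^ p3)) = 0, so the formula = 1.
Row p1=0, p2=0, p3=0: (p2 ^ ~(p3 ^ p1)) = 1, (p1 ^ p3) = 0, ((p2 ^ ~(p3 ^ p1)) & (p1 ^ p3)) = 0, so the formula = 1.

0, 1, 0, 1, 1, 1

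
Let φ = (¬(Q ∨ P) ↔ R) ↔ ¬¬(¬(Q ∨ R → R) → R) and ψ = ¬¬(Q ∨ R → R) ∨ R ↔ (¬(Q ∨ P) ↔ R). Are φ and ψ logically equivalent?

P | Q | R || φ | ψ
F | F | F || F | F
F | F | T || T | T
F | T | F || F | F
F | T | T || F | F
T | F | F || T | T
T | F | T || F | F
T | T | F || F | F
T | T | T || F | F
The columns for φ and ψ agree on every row, so they are logically equivalent.

equivalent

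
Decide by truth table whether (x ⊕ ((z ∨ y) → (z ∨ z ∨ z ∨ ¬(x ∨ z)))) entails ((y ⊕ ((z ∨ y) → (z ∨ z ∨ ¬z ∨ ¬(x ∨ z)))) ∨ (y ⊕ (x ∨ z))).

no

x  y  z  |  φ  ψ
T  T  T  |  F  F
T  T  F  |  T  F
T  F  T  |  F  T
T  F  F  |  F  T
F  T  T  |  T  F
F  T  F  |  T  T
F  F  T  |  T  T
F  F  F  |  T  T
At x=T, y=T, z=F we have φ true but ψ false, so φ does not entail ψ.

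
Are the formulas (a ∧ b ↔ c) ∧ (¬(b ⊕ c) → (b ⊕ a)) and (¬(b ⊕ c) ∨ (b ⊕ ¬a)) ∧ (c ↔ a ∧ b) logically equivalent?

not equivalent

  a   |   b   |   c   |   φ   |   ψ  
----- | ----- | ----- | ----- | -----
False | False | False | False |  True
False | False |  True | False | False
False |  True | False |  True | False
False |  True |  True | False | False
 True | False | False |  True |  True
 True | False |  True | False | False
 True |  True | False | False | False
 True |  True |  True | False |  True
The columns differ at a=False, b=False, c=False (φ=False, ψ=True), so they are not equivalent.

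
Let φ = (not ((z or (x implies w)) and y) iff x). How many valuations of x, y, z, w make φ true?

  x      y      z      w    |    φ  
 True   True   True   True  |  False
 True   True   True  False  |  False
 True   True  False   True  |  False
 True   True  False  False  |   True
 True  False   True   True  |   True
 True  False   True  False  |   True
 True  False  False   True  |   True
 True  False  False  False  |   True
False   True   True   True  |   True
False   True   True  False  |   True
False   True  False   True  |   True
False   True  False  False  |   True
False  False   True   True  |  False
False  False   True  False  |  False
False  False  False   True  |  False
False  False  False  False  |  False
The formula is true on 9 of the 16 rows.

9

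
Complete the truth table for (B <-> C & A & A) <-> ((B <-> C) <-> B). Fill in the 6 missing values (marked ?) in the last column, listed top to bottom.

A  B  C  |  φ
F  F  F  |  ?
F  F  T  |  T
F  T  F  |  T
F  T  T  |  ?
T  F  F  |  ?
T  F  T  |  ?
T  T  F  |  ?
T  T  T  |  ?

Row A=F, B=F, C=F: (B <-> C & A & A) = T, ((B <-> C) <-> B) = F, so the formula = F.
Row A=F, B=T, C=T: (B <-> C & A & A) = F, ((B <-> C) <-> B) = T, so the formula = F.
Row A=T, B=F, C=F: (B <-> C & A & A) = T, ((B <-> C) <-> B) = F, so the formula = F.
Row A=T, B=F, C=T: (B <-> C & A & A) = F, ((B <-> C) <-> B) = T, so the formula = F.
Row A=T, B=T, C=F: (B <-> C & A & A) = F, ((B <-> C) <-> B) = F, so the formula = T.
Row A=T, B=T, C=T: (B <-> C & A & A) = T, ((B <-> C) <-> B) = T, so the formula = T.

F, F, F, F, T, T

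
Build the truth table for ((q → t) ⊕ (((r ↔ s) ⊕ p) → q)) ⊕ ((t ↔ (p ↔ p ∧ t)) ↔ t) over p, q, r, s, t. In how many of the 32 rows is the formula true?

  p   |   q   |   r   |   s   |   t   ||   φ  
False | False | False | False | False || False
False | False | False | False |  True || False
False | False | False |  True | False ||  True
False | False | False |  True |  True ||  True
False | False |  True | False | False ||  True
False | False |  True | False |  True ||  True
False | False |  True |  True | False || False
False | False |  True |  True |  True || False
False |  True | False | False | False || False
False |  True | False | False |  True ||  True
False |  True | False |  True | False || False
False |  True | False |  True |  True ||  True
False |  True |  True | False | False || False
False |  True |  True | False |  True ||  True
False |  True |  True |  True | False || False
False |  True |  True |  True |  True ||  True
 True | False | False | False | False || False
 True | False | False | False |  True ||  True
 True | False | False |  True | False ||  True
 True | False | False |  True |  True || False
 True | False |  True | False | False ||  True
 True | False |  True | False |  True || False
 True | False |  True |  True | False || False
 True | False |  True |  True |  True ||  True
 True |  True | False | False | False ||  True
 True |  True | False | False |  True ||  True
 True |  True | False |  True | False ||  True
 True |  True | False |  True |  True ||  True
 True |  True |  True | False | False ||  True
 True |  True |  True | False |  True ||  True
 True |  True |  True |  True | False ||  True
 True |  True |  True |  True |  True ||  True
The formula is true on 20 of the 32 rows.

20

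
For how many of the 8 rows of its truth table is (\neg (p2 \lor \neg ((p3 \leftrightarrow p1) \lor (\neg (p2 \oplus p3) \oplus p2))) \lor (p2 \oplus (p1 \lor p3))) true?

p1 | p2 | p3 || (p3 \leftrightarrow p1) | (p2 \oplus p3) | \neg (p2 \oplus p3) | (p1 \lor p3) | (p2 \oplus (p1 \lor p3)) | φ
T  | T  | T  ||            T            |       F        |          T          |      T       |            F             | F
T  | T  | F  ||            F            |       T        |          F          |      T       |            F             | F
T  | F  | T  ||            T            |       T        |          F          |      T       |            T             | T
T  | F  | F  ||            F            |       F        |          T          |      T       |            T             | T
F  | T  | T  ||            F            |       F        |          T          |      T       |            F             | F
F  | T  | F  ||            T            |       T        |          F          |      F       |            T             | T
F  | F  | T  ||            F            |       T        |          F          |      T       |            T             | T
F  | F  | F  ||            T            |       F        |          T          |      F       |            F             | T
The formula is true on 5 of the 8 rows.

5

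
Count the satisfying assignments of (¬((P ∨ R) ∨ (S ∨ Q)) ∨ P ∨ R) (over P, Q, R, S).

13

P | Q | R | S | (P ∨ R) | (S ∨ Q) | ((P ∨ R) ∨ (S ∨ Q)) | ¬((P ∨ R) ∨ (S ∨ Q)) | (¬((P ∨ R) ∨ (S ∨ Q)) ∨ P ∨ R)
- | - | - | - | ------- | ------- | ------------------- | -------------------- | ------------------------------
F | F | F | F |    F    |    F    |          F          |          T           |               T               
F | F | F | T |    F    |    T    |          T          |          F           |               F               
F | F | T | F |    T    |    F    |          T          |          F           |               T               
F | F | T | T |    T    |    T    |          T          |          F           |               T               
F | T | F | F |    F    |    T    |          T          |          F           |               F               
F | T | F | T |    F    |    T    |          T          |          F           |               F               
F | T | T | F |    T    |    T    |          T          |          F           |               T               
F | T | T | T |    T    |    T    |          T          |          F           |               T               
T | F | F | F |    T    |    F    |          T          |          F           |               T               
T | F | F | T |    T    |    T    |          T          |          F           |               T               
T | F | T | F |    T    |    F    |          T          |          F           |               T               
T | F | T | T |    T    |    T    |          T          |          F           |               T               
T | T | F | F |    T    |    T    |          T          |          F           |               T               
T | T | F | T |    T    |    T    |          T          |          F           |               T               
T | T | T | F |    T    |    T    |          T          |          F           |               T               
T | T | T | T |    T    |    T    |          T          |          F           |               T               
The formula is true on 13 of the 16 rows.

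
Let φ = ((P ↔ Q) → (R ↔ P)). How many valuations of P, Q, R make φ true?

6

P | Q | R || ((P ↔ Q) → (R ↔ P))
0 | 0 | 0 ||          1         
0 | 0 | 1 ||          0         
0 | 1 | 0 ||          1         
0 | 1 | 1 ||          1         
1 | 0 | 0 ||          1         
1 | 0 | 1 ||          1         
1 | 1 | 0 ||          0         
1 | 1 | 1 ||          1         
The formula is true on 6 of the 8 rows.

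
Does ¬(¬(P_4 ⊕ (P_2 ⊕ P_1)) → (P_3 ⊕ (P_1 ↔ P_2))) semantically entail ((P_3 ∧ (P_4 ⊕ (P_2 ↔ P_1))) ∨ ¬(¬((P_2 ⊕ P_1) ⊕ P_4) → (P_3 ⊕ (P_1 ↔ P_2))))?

yes

P_1 | P_2 | P_3 | P_4 || φ | ψ
 T  |  T  |  T  |  T  || F | F
 T  |  T  |  T  |  F  || T | T
 T  |  T  |  F  |  T  || F | F
 T  |  T  |  F  |  F  || F | F
 T  |  F  |  T  |  T  || F | T
 T  |  F  |  T  |  F  || F | F
 T  |  F  |  F  |  T  || T | T
 T  |  F  |  F  |  F  || F | F
 F  |  T  |  T  |  T  || F | T
 F  |  T  |  T  |  F  || F | F
 F  |  T  |  F  |  T  || T | T
 F  |  T  |  F  |  F  || F | F
 F  |  F  |  T  |  T  || F | F
 F  |  F  |  T  |  F  || T | T
 F  |  F  |  F  |  T  || F | F
 F  |  F  |  F  |  F  || F | F
In every row where φ is true, ψ is also true, so φ ⊨ ψ.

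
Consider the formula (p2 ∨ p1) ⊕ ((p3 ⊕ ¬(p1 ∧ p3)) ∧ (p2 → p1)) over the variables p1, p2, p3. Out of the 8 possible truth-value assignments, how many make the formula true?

3

  p1  |   p2  |   p3  || (p2 ∨ p1) | (p1 ∧ p3) | ¬(p1 ∧ p3) | (p3 ⊕ ¬(p1 ∧ p3)) | (p2 → p1) |   φ  
 True |  True |  True ||    True   |    True   |   False    |        True       |    True   | False
 True |  True | False ||    True   |   False   |    True    |        True       |    True   | False
 True | False |  True ||    True   |    True   |   False    |        True       |    True   | False
 True | False | False ||    True   |   False   |    True    |        True       |    True   | False
False |  True |  True ||    True   |   False   |    True    |       False       |   False   |  True
False |  True | False ||    True   |   False   |    True    |        True       |   False   |  True
False | False |  True ||   False   |   False   |    True    |       False       |    True   | False
False | False | False ||   False   |   False   |    True    |        True       |    True   |  True
The formula is true on 3 of the 8 rows.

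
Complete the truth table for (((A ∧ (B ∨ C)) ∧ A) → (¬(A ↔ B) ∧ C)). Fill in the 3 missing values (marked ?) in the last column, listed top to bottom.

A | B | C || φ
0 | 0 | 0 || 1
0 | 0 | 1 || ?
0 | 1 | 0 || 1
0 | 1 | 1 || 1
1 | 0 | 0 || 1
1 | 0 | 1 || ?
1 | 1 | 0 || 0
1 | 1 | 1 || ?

1, 1, 0

Row A=0, B=0, C=1: ((A ∧ (B ∨ C)) ∧ A) = 0, (¬(A ↔ B) ∧ C) = 0, so the formula = 1.
Row A=1, B=0, C=1: ((A ∧ (B ∨ C)) ∧ A) = 1, (¬(A ↔ B) ∧ C) = 1, so the formula = 1.
Row A=1, B=1, C=1: ((A ∧ (B ∨ C)) ∧ A) = 1, (¬(A ↔ B) ∧ C) = 0, so the formula = 0.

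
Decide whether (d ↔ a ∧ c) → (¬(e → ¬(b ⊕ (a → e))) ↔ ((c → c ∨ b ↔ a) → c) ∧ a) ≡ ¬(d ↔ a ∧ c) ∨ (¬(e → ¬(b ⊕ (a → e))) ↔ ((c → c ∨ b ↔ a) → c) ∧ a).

  a      b      c      d      e    |    φ      ψ  
 True   True   True   True   True  |  False  False
 True   True   True   True  False  |  False  False
 True   True   True  False   True  |   True   True
 True   True   True  False  False  |   True   True
 True   True  False   True   True  |   True   True
 True   True  False   True  False  |   True   True
 True   True  False  False   True  |   True   True
 True   True  False  False  False  |   True   True
 True  False   True   True   True  |   True   True
 True  False   True   True  False  |  False  False
 True  False   True  False   True  |   True   True
 True  False   True  False  False  |   True   True
 True  False  False   True   True  |   True   True
 True  False  False   True  False  |   True   True
 True  False  False  False   True  |  False  False
 True  False  False  False  False  |   True   True
False   True   True   True   True  |   True   True
False   True   True   True  False  |   True   True
False   True   True  False   True  |   True   True
False   True   True  False  False  |   True   True
False   True  False   True   True  |   True   True
False   True  False   True  False  |   True   True
False   True  False  False   True  |   True   True
False   True  False  False  False  |   True   True
False  False   True   True   True  |   True   True
False  False   True   True  False  |   True   True
False  False   True  False   True  |  False  False
False  False   True  False  False  |   True   True
False  False  False   True   True  |   True   True
False  False  False   True  False  |   True   True
False  False  False  False   True  |  False  False
False  False  False  False  False  |   True   True
The columns for φ and ψ agree on every row, so they are logically equivalent.

equivalent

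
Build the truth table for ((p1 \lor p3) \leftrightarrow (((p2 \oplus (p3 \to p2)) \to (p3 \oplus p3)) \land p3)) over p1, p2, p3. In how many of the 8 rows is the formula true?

p1 | p2 | p3 || φ
F  | F  | F  || T
F  | F  | T  || T
F  | T  | F  || T
F  | T  | T  || T
T  | F  | F  || F
T  | F  | T  || T
T  | T  | F  || F
T  | T  | T  || T
The formula is true on 6 of the 8 rows.

6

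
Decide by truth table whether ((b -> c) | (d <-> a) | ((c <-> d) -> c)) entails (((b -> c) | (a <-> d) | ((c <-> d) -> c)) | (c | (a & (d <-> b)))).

yes

  a      b      c      d    |    φ      ψ  
 True   True   True   True  |   True   True
 True   True   True  False  |   True   True
 True   True  False   True  |   True   True
 True   True  False  False  |  False  False
 True  False   True   True  |   True   True
 True  False   True  False  |   True   True
 True  False  False   True  |   True   True
 True  False  False  False  |   True   True
False   True   True   True  |   True   True
False   True   True  False  |   True   True
False   True  False   True  |   True   True
False   True  False  False  |   True   True
False  False   True   True  |   True   True
False  False   True  False  |   True   True
False  False  False   True  |   True   True
False  False  False  False  |   True   True
In every row where φ is true, ψ is also true, so φ ⊨ ψ.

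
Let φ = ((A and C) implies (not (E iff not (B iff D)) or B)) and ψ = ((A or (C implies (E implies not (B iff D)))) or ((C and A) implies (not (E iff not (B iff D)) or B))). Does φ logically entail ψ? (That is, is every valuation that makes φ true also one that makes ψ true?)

yes

A | B | C | D | E || φ | ψ
F | F | F | F | F || T | T
F | F | F | F | T || T | T
F | F | F | T | F || T | T
F | F | F | T | T || T | T
F | F | T | F | F || T | T
F | F | T | F | T || T | T
F | F | T | T | F || T | T
F | F | T | T | T || T | T
F | T | F | F | F || T | T
F | T | F | F | T || T | T
F | T | F | T | F || T | T
F | T | F | T | T || T | T
F | T | T | F | F || T | T
F | T | T | F | T || T | T
F | T | T | T | F || T | T
F | T | T | T | T || T | T
T | F | F | F | F || T | T
T | F | F | F | T || T | T
T | F | F | T | F || T | T
T | F | F | T | T || T | T
T | F | T | F | F || F | T
T | F | T | F | T || T | T
T | F | T | T | F || T | T
T | F | T | T | T || F | T
T | T | F | F | F || T | T
T | T | F | F | T || T | T
T | T | F | T | F || T | T
T | T | F | T | T || T | T
T | T | T | F | F || T | T
T | T | T | F | T || T | T
T | T | T | T | F || T | T
T | T | T | T | T || T | T
In every row where φ is true, ψ is also true, so φ ⊨ ψ.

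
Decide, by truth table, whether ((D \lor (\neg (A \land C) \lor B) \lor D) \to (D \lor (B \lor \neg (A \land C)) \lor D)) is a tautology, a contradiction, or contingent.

  A   |   B   |   C   |   D   |   φ  
----- | ----- | ----- | ----- | -----
False | False | False | False |  True
False | False | False |  True |  True
False | False |  True | False |  True
False | False |  True |  True |  True
False |  True | False | False |  True
False |  True | False |  True |  True
False |  True |  True | False |  True
False |  True |  True |  True |  True
 True | False | False | False |  True
 True | False | False |  True |  True
 True | False |  True | False |  True
 True | False |  True |  True |  True
 True |  True | False | False |  True
 True |  True | False |  True |  True
 True |  True |  True | False |  True
 True |  True |  True |  True |  True
Every row is True, so the formula is a tautology.

tautology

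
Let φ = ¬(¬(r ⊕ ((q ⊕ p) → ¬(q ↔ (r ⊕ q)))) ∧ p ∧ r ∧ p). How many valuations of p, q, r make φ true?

  p      q      r    |    φ  
False  False  False  |   True
False  False   True  |   True
False   True  False  |   True
False   True   True  |   True
 True  False  False  |   True
 True  False   True  |  False
 True   True  False  |   True
 True   True   True  |  False
The formula is true on 6 of the 8 rows.

6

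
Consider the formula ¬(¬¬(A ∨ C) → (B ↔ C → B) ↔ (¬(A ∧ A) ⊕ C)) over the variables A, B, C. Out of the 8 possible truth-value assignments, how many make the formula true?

A | B | C || φ
1 | 1 | 1 || 0
1 | 1 | 0 || 1
1 | 0 | 1 || 0
1 | 0 | 0 || 0
0 | 1 | 1 || 1
0 | 1 | 0 || 0
0 | 0 | 1 || 1
0 | 0 | 0 || 0
The formula is true on 3 of the 8 rows.

3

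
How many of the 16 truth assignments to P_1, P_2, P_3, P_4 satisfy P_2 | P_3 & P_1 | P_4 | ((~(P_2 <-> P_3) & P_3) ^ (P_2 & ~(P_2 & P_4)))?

P_1  P_2  P_3  P_4  |  (P_3 & P_1)  (P_2 <-> P_3)  ~(P_2 <-> P_3)  (~(P_2 <-> P_3) & P_3)  (P_2 & P_4)  ~(P_2 & P_4)  (P_2 & ~(P_2 & P_4))  φ
 1    1    1    1   |       1             1              0                   0                  1            0                 0            1
 1    1    1    0   |       1             1              0                   0                  0            1                 1            1
 1    1    0    1   |       0             0              1                   0                  1            0                 0            1
 1    1    0    0   |       0             0              1                   0                  0            1                 1            1
 1    0    1    1   |       1             0              1                   1                  0            1                 0            1
 1    0    1    0   |       1             0              1                   1                  0            1                 0            1
 1    0    0    1   |       0             1              0                   0                  0            1                 0            1
 1    0    0    0   |       0             1              0                   0                  0            1                 0            0
 0    1    1    1   |       0             1              0                   0                  1            0                 0            1
 0    1    1    0   |       0             1              0                   0                  0            1                 1            1
 0    1    0    1   |       0             0              1                   0                  1            0                 0            1
 0    1    0    0   |       0             0              1                   0                  0            1                 1            1
 0    0    1    1   |       0             0              1                   1                  0            1                 0            1
 0    0    1    0   |       0             0              1                   1                  0            1                 0            1
 0    0    0    1   |       0             1              0                   0                  0            1                 0            1
 0    0    0    0   |       0             1              0                   0                  0            1                 0            0
The formula is true on 14 of the 16 rows.

14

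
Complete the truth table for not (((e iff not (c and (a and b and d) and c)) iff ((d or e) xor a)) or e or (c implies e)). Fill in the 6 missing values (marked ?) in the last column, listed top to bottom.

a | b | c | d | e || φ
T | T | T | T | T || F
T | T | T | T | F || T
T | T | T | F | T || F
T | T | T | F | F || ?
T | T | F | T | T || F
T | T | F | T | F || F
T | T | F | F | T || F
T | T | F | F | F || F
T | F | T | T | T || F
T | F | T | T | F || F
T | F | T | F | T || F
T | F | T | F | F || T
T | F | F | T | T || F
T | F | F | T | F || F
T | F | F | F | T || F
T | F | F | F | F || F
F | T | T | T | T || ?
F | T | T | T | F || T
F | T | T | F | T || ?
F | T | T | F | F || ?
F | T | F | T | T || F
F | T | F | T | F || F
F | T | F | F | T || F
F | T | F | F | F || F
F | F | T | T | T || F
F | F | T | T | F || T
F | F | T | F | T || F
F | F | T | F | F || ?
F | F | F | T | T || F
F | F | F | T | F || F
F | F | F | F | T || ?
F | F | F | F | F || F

Row a=T, b=T, c=T, d=F, e=F: ((e iff not (c and (a and b and d) and c)) iff ((d or e) xor a)) = F, (c implies e) = F, (((e iff not (c and (a and b and d) and c)) iff ((d or e) xor a)) or e or (c implies e)) = F, so the formula = T.
Row a=F, b=T, c=T, d=T, e=T: ((e iff not (c and (a and b and d) and c)) iff ((d or e) xor a)) = T, (c implies e) = T, (((e iff not (c and (a and b and d) and c)) iff ((d or e) xor a)) or e or (c implies e)) = T, so the formula = F.
Row a=F, b=T, c=T, d=F, e=T: ((e iff not (c and (a and b and d) and c)) iff ((d or e) xor a)) = T, (c implies e) = T, (((e iff not (c and (a and b and d) and c)) iff ((d or e) xor a)) or e or (c implies e)) = T, so the formula = F.
Row a=F, b=T, c=T, d=F, e=F: ((e iff not (c and (a and b and d) and c)) iff ((d or e) xor a)) = T, (c implies e) = F, (((e iff not (c and (a and b and d) and c)) iff ((d or e) xor a)) or e or (c implies e)) = T, so the formula = F.
Row a=F, b=F, c=T, d=F, e=F: ((e iff not (c and (a and b and d) and c)) iff ((d or e) xor a)) = T, (c implies e) = F, (((e iff not (c and (a and b and d) and c)) iff ((d or e) xor a)) or e or (c implies e)) = T, so the formula = F.
Row a=F, b=F, c=F, d=F, e=T: ((e iff not (c and (a and b and d) and c)) iff ((d or e) xor a)) = T, (c implies e) = T, (((e iff not (c and (a and b and d) and c)) iff ((d or e) xor a)) or e or (c implies e)) = T, so the formula = F.

T, F, F, F, F, F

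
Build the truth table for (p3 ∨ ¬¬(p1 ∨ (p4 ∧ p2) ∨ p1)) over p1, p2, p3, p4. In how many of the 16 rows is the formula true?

p1  p2  p3  p4  |  (p3 ∨ ¬¬(p1 ∨ (p4 ∧ p2) ∨ p1))
1   1   1   1   |                1               
1   1   1   0   |                1               
1   1   0   1   |                1               
1   1   0   0   |                1               
1   0   1   1   |                1               
1   0   1   0   |                1               
1   0   0   1   |                1               
1   0   0   0   |                1               
0   1   1   1   |                1               
0   1   1   0   |                1               
0   1   0   1   |                1               
0   1   0   0   |                0               
0   0   1   1   |                1               
0   0   1   0   |                1               
0   0   0   1   |                0               
0   0   0   0   |                0               
The formula is true on 13 of the 16 rows.

13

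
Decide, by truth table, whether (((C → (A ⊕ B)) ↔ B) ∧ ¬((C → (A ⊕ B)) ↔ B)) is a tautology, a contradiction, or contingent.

A | B | C | (A ⊕ B) | (C → (A ⊕ B)) | ((C → (A ⊕ B)) ↔ B) | ¬((C → (A ⊕ B)) ↔ B) | φ
- | - | - | ------- | ------------- | ------------------- | -------------------- | -
T | T | T |    F    |       F       |          F          |          T           | F
T | T | F |    F    |       T       |          T          |          F           | F
T | F | T |    T    |       T       |          F          |          T           | F
T | F | F |    T    |       T       |          F          |          T           | F
F | T | T |    T    |       T       |          T          |          F           | F
F | T | F |    T    |       T       |          T          |          F           | F
F | F | T |    F    |       F       |          T          |          F           | F
F | F | F |    F    |       T       |          F          |          T           | F
Every row is F, so the formula is a contradiction.

contradiction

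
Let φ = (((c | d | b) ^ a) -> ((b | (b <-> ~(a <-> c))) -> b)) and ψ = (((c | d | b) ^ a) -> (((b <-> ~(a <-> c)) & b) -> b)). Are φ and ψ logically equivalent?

  a   |   b   |   c   |   d   |   φ   |   ψ  
----- | ----- | ----- | ----- | ----- | -----
 True |  True |  True |  True |  True |  True
 True |  True |  True | False |  True |  True
 True |  True | False |  True |  True |  True
 True |  True | False | False |  True |  True
 True | False |  True |  True |  True |  True
 True | False |  True | False |  True |  True
 True | False | False |  True |  True |  True
 True | False | False | False |  True |  True
False |  True |  True |  True |  True |  True
False |  True |  True | False |  True |  True
False |  True | False |  True |  True |  True
False |  True | False | False |  True |  True
False | False |  True |  True |  True |  True
False | False |  True | False |  True |  True
False | False | False |  True | False |  True
False | False | False | False |  True |  True
The columns differ at a=False, b=False, c=False, d=True (φ=False, ψ=True), so they are not equivalent.

not equivalent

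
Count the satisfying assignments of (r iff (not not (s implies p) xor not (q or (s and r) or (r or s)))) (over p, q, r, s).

10

  p   |   q   |   r   |   s   ||   φ  
False | False | False | False ||  True
False | False | False |  True ||  True
False | False |  True | False ||  True
False | False |  True |  True || False
False |  True | False | False || False
False |  True | False |  True ||  True
False |  True |  True | False ||  True
False |  True |  True |  True || False
 True | False | False | False ||  True
 True | False | False |  True || False
 True | False |  True | False ||  True
 True | False |  True |  True ||  True
 True |  True | False | False || False
 True |  True | False |  True || False
 True |  True |  True | False ||  True
 True |  True |  True |  True ||  True
The formula is true on 10 of the 16 rows.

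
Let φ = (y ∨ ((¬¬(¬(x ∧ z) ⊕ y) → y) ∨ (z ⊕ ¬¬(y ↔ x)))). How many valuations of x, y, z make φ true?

6

x  y  z  |  φ
F  F  F  |  T
F  F  T  |  F
F  T  F  |  T
F  T  T  |  T
T  F  F  |  F
T  F  T  |  T
T  T  F  |  T
T  T  T  |  T
The formula is true on 6 of the 8 rows.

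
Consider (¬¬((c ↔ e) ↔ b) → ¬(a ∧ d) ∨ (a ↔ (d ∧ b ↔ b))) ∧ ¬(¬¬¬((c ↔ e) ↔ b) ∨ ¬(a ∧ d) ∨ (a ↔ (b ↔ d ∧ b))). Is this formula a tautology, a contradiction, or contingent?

a  b  c  d  e  |  φ
F  F  F  F  F  |  F
F  F  F  F  T  |  F
F  F  F  T  F  |  F
F  F  F  T  T  |  F
F  F  T  F  F  |  F
F  F  T  F  T  |  F
F  F  T  T  F  |  F
F  F  T  T  T  |  F
F  T  F  F  F  |  F
F  T  F  F  T  |  F
F  T  F  T  F  |  F
F  T  F  T  T  |  F
F  T  T  F  F  |  F
F  T  T  F  T  |  F
F  T  T  T  F  |  F
F  T  T  T  T  |  F
T  F  F  F  F  |  F
T  F  F  F  T  |  F
T  F  F  T  F  |  F
T  F  F  T  T  |  F
T  F  T  F  F  |  F
T  F  T  F  T  |  F
T  F  T  T  F  |  F
T  F  T  T  T  |  F
T  T  F  F  F  |  F
T  T  F  F  T  |  F
T  T  F  T  F  |  F
T  T  F  T  T  |  F
T  T  T  F  F  |  F
T  T  T  F  T  |  F
T  T  T  T  F  |  F
T  T  T  T  T  |  F
Every row is F, so the formula is a contradiction.

contradiction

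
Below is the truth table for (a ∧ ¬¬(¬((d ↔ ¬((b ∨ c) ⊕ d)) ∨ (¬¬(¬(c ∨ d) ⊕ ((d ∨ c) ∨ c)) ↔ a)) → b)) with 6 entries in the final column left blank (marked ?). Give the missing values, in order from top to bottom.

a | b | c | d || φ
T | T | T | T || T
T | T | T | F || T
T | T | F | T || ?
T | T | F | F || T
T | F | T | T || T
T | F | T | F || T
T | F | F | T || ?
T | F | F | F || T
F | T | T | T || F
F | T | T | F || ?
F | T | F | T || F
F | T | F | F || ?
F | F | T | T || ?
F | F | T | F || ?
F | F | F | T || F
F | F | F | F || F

T, T, F, F, F, F

Row a=T, b=T, c=F, d=T: ¬¬(¬((d ↔ ¬((b ∨ c) ⊕ d)) ∨ (¬¬(¬(c ∨ d) ⊕ ((d ∨ c) ∨ c)) ↔ a)) → b) = T, so the formula = T.
Row a=T, b=F, c=F, d=T: ¬¬(¬((d ↔ ¬((b ∨ c) ⊕ d)) ∨ (¬¬(¬(c ∨ d) ⊕ ((d ∨ c) ∨ c)) ↔ a)) → b) = T, so the formula = T.
Row a=F, b=T, c=T, d=F: ¬¬(¬((d ↔ ¬((b ∨ c) ⊕ d)) ∨ (¬¬(¬(c ∨ d) ⊕ ((d ∨ c) ∨ c)) ↔ a)) → b) = T, so the formula = F.
Row a=F, b=T, c=F, d=F: ¬¬(¬((d ↔ ¬((b ∨ c) ⊕ d)) ∨ (¬¬(¬(c ∨ d) ⊕ ((d ∨ c) ∨ c)) ↔ a)) → b) = T, so the formula = F.
Row a=F, b=F, c=T, d=T: ¬¬(¬((d ↔ ¬((b ∨ c) ⊕ d)) ∨ (¬¬(¬(c ∨ d) ⊕ ((d ∨ c) ∨ c)) ↔ a)) → b) = T, so the formula = F.
Row a=F, b=F, c=T, d=F: ¬¬(¬((d ↔ ¬((b ∨ c) ⊕ d)) ∨ (¬¬(¬(c ∨ d) ⊕ ((d ∨ c) ∨ c)) ↔ a)) → b) = T, so the formula = F.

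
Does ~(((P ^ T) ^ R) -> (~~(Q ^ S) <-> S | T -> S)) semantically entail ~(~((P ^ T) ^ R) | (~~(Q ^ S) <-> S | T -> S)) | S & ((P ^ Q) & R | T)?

yes

P  Q  R  S  T  |  φ  ψ
T  T  T  T  T  |  T  T
T  T  T  T  F  |  F  F
T  T  T  F  T  |  T  T
T  T  T  F  F  |  F  F
T  T  F  T  T  |  F  T
T  T  F  T  F  |  T  T
T  T  F  F  T  |  F  F
T  T  F  F  F  |  F  F
T  F  T  T  T  |  F  T
T  F  T  T  F  |  F  T
T  F  T  F  T  |  F  F
T  F  T  F  F  |  F  F
T  F  F  T  T  |  F  T
T  F  F  T  F  |  F  F
T  F  F  F  T  |  F  F
T  F  F  F  F  |  T  T
F  T  T  T  T  |  F  T
F  T  T  T  F  |  T  T
F  T  T  F  T  |  F  F
F  T  T  F  F  |  F  F
F  T  F  T  T  |  T  T
F  T  F  T  F  |  F  F
F  T  F  F  T  |  T  T
F  T  F  F  F  |  F  F
F  F  T  T  T  |  F  T
F  F  T  T  F  |  F  F
F  F  T  F  T  |  F  F
F  F  T  F  F  |  T  T
F  F  F  T  T  |  F  T
F  F  F  T  F  |  F  F
F  F  F  F  T  |  F  F
F  F  F  F  F  |  F  F
In every row where φ is true, ψ is also true, so φ ⊨ ψ.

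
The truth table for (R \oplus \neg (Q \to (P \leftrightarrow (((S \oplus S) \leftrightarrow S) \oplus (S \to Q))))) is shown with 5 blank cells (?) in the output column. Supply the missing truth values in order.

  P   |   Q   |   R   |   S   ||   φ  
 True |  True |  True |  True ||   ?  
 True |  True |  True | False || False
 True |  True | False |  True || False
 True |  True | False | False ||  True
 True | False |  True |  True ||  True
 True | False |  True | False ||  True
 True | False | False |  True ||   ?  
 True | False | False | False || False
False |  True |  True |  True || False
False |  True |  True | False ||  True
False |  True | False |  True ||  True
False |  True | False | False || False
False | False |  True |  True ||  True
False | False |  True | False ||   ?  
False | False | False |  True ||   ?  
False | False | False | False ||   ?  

Row P=True, Q=True, R=True, S=True: \neg (Q \to (P \leftrightarrow (((S \oplus S) \leftrightarrow S) \oplus (S \to Q)))) = False, so the formula = True.
Row P=True, Q=False, R=False, S=True: \neg (Q \to (P \leftrightarrow (((S \oplus S) \leftrightarrow S) \oplus (S \to Q)))) = False, so the formula = False.
Row P=False, Q=False, R=True, S=False: \neg (Q \to (P \leftrightarrow (((S \oplus S) \leftrightarrow S) \oplus (S \to Q)))) = False, so the formula = True.
Row P=False, Q=False, R=False, S=True: \neg (Q \to (P \leftrightarrow (((S \oplus S) \leftrightarrow S) \oplus (S \to Q)))) = False, so the formula = False.
Row P=False, Q=False, R=False, S=False: \neg (Q \to (P \leftrightarrow (((S \oplus S) \leftrightarrow S) \oplus (S \to Q)))) = False, so the formula = False.

True, False, True, False, False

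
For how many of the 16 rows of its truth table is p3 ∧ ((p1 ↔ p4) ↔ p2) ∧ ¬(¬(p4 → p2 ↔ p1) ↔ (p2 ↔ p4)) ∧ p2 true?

2

p1 | p2 | p3 | p4 | (p1 ↔ p4) | ((p1 ↔ p4) ↔ p2) | (p4 → p2) | ((p4 → p2) ↔ p1) | ¬((p4 → p2) ↔ p1) | (p2 ↔ p4) | φ
-- | -- | -- | -- | --------- | ---------------- | --------- | ---------------- | ----------------- | --------- | -
0  | 0  | 0  | 0  |     1     |        0         |     1     |        0         |         1         |     1     | 0
0  | 0  | 0  | 1  |     0     |        1         |     0     |        1         |         0         |     0     | 0
0  | 0  | 1  | 0  |     1     |        0         |     1     |        0         |         1         |     1     | 0
0  | 0  | 1  | 1  |     0     |        1         |     0     |        1         |         0         |     0     | 0
0  | 1  | 0  | 0  |     1     |        1         |     1     |        0         |         1         |     0     | 0
0  | 1  | 0  | 1  |     0     |        0         |     1     |        0         |         1         |     1     | 0
0  | 1  | 1  | 0  |     1     |        1         |     1     |        0         |         1         |     0     | 1
0  | 1  | 1  | 1  |     0     |        0         |     1     |        0         |         1         |     1     | 0
1  | 0  | 0  | 0  |     0     |        1         |     1     |        1         |         0         |     1     | 0
1  | 0  | 0  | 1  |     1     |        0         |     0     |        0         |         1         |     0     | 0
1  | 0  | 1  | 0  |     0     |        1         |     1     |        1         |         0         |     1     | 0
1  | 0  | 1  | 1  |     1     |        0         |     0     |        0         |         1         |     0     | 0
1  | 1  | 0  | 0  |     0     |        0         |     1     |        1         |         0         |     0     | 0
1  | 1  | 0  | 1  |     1     |        1         |     1     |        1         |         0         |     1     | 0
1  | 1  | 1  | 0  |     0     |        0         |     1     |        1         |         0         |     0     | 0
1  | 1  | 1  | 1  |     1     |        1         |     1     |        1         |         0         |     1     | 1
The formula is true on 2 of the 16 rows.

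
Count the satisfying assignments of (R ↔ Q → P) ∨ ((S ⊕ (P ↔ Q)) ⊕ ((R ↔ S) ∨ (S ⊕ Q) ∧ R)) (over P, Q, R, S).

11

  P      Q      R      S    |  (Q → P)  (R ↔ (Q → P))  (P ↔ Q)  (S ⊕ (P ↔ Q))  (R ↔ S)  (S ⊕ Q)  ((S ⊕ Q) ∧ R)  ((R ↔ S) ∨ ((S ⊕ Q) ∧ R))    φ  
False  False  False  False  |    True       False        True        True        True    False       False                 True            False
False  False  False   True  |    True       False        True       False       False     True       False                False            False
False  False   True  False  |    True        True        True        True       False    False       False                False             True
False  False   True   True  |    True        True        True       False        True     True        True                 True             True
False   True  False  False  |   False        True       False       False        True     True       False                 True             True
False   True  False   True  |   False        True       False        True       False    False       False                False             True
False   True   True  False  |   False       False       False       False       False     True        True                 True             True
False   True   True   True  |   False       False       False        True        True    False       False                 True            False
 True  False  False  False  |    True       False       False       False        True    False       False                 True             True
 True  False  False   True  |    True       False       False        True       False     True       False                False             True
 True  False   True  False  |    True        True       False       False       False    False       False                False             True
 True  False   True   True  |    True        True       False        True        True     True        True                 True             True
 True   True  False  False  |    True       False        True        True        True     True       False                 True            False
 True   True  False   True  |    True       False        True       False       False    False       False                False            False
 True   True   True  False  |    True        True        True        True       False     True        True                 True             True
 True   True   True   True  |    True        True        True       False        True    False       False                 True             True
The formula is true on 11 of the 16 rows.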